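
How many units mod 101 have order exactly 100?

φ(101) = 101 − 1 = 100 = 2^2 · 5^2.
(Z/101Z)^× is cyclic (|G| = 100); a cyclic group of order m has exactly φ(d) elements of each order d | m, and none otherwise.
100 = 2^2 · 5^2 divides 100, and φ(100) = 40.

40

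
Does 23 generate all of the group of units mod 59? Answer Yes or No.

φ(59) = 59 − 1 = 58 = 2 · 29.
It suffices to check that the order of 23 is not a proper divisor of 58: compute 23^(58/q) for q ∈ {2, 29}.
23^29 ≡ 58 (mod 59)  [q = 2: ≢ 1 ✓]
23^2 ≡ 57 (mod 59)  [q = 29: ≢ 1 ✓]
Every test exponent gives a nontrivial residue, hence 23 generates the full group.

Yes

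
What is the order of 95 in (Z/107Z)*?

106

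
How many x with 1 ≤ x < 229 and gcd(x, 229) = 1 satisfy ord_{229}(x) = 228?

72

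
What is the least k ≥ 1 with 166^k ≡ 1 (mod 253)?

22

By Lagrange's theorem, ord_253(166) divides φ(253) = φ(11·23) = (11−1)·(23−1) = 10·22 = 220 = 2^2 · 5 · 11.
Divisors of 220: 1, 2, 4, 5, 10, 11, 20, 22, 44, 55, 110, 220.
Evaluate successive powers at the divisors of 220:
166^1 ≡ 166 (mod 253)
166^2 ≡ 232 (mod 253)
166^4 ≡ 188 (mod 253)
166^5 ≡ 89 (mod 253)
166^10 ≡ 78 (mod 253)
166^11 ≡ 45 (mod 253)
166^20 ≡ 12 (mod 253)
166^22 ≡ 1 (mod 253) ✓
Hence ord(166) = 22.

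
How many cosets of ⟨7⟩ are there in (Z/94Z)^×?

2

By Lagrange's theorem, ord_94(7) divides φ(94) = φ(2)·φ(47) = 1·46 = 46 = 2 · 23.
Divisors of 46: 1, 2, 23, 46.
Test each divisor d:
7^1 ≡ 7
7^2 ≡ 49
7^23 ≡ 1
The order of 7 is 23, so the subgroup it generates has 23 elements.
The index is φ(94) / ord(7) = 46 / 23 = 2.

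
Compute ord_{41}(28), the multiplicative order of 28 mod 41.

40

By Lagrange's theorem, ord_41(28) divides φ(41) = 41 − 1 = 40 = 2^3 · 5.
Divisors of 40: 1, 2, 4, 5, 8, 10, 20, 40.
Check 28^d mod 41 for each divisor in increasing order:
28^1 ≡ 28 (mod 41)
28^2 ≡ 5 (mod 41)
28^4 ≡ 25 (mod 41)
28^5 ≡ 3 (mod 41)
28^8 ≡ 10 (mod 41)
28^10 ≡ 9 (mod 41)
28^20 ≡ 40 (mod 41)
28^40 ≡ 1 (mod 41) ✓
Therefore the multiplicative order of 28 modulo 41 is 40.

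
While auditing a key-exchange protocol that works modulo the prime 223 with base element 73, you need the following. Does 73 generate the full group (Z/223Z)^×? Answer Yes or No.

φ(223) = 223 − 1 = 222 = 2 · 3 · 37.
Test 73^(222/q) mod 223 for each prime factor q of 222:
73^111 ≡ 1 (mod 223)  [q = 2: ≡ 1 ✗]
73^74 ≡ 39 (mod 223)  [q = 3: ≢ 1 ✓]
73^6 ≡ 98 (mod 223)  [q = 37: ≢ 1 ✓]
73^111 ≡ 1 shows ord(73) | 111, strictly less than φ(223); not a primitive root.

No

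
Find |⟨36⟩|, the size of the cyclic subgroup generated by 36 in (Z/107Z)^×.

53

Since 36 ∈ (Z/107Z)^×, its order divides φ(107) = 107 − 1 = 106 = 2 · 53.
Divisors of 106: 1, 2, 53, 106.
Check 36^d mod 107 for each divisor in increasing order:
36^1 ≡ 36
36^2 ≡ 12
36^53 ≡ 1
Therefore the multiplicative order of 36 modulo 107 is 53.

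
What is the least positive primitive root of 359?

7

φ(359) = 359 − 1 = 358 = 2 · 179.
g is a primitive root iff g^(358/q) ≢ 1 (mod 359) for each prime q ∈ {2, 179}.
g = 2: 2^179 ≡ 1 — hits 1, so not a primitive root.
g = 3: 3^179 ≡ 1 — hits 1, so not a primitive root.
g = 4: 4^179 ≡ 1 — hits 1, so not a primitive root.
g = 5: 5^179 ≡ 1 — hits 1, so not a primitive root.
g = 6: 6^179 ≡ 1 — hits 1, so not a primitive root.
g = 7: 7^179 ≡ 358; 7^2 ≡ 49 — none is 1, so 7 is a primitive root.
Hence the least primitive root of 359 is 7.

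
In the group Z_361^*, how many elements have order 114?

36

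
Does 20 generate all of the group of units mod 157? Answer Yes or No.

φ(157) = 157 − 1 = 156 = 2^2 · 3 · 13.
20 is a primitive root mod 157 iff 20^(φ(157)/q) ≢ 1 for every prime q | φ(157), i.e. q ∈ {2, 3, 13}.
20^78 ≡ 156 (mod 157)  [q = 2: ≢ 1 ✓]
20^52 ≡ 12 (mod 157)  [q = 3: ≢ 1 ✓]
20^12 ≡ 46 (mod 157)  [q = 13: ≢ 1 ✓]
Every test exponent gives a nontrivial residue, hence 20 generates the full group.

Yes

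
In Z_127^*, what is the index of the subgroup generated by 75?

The order of 75 must divide φ(127) = 127 − 1 = 126 = 2 · 3^2 · 7.
Divisors of 126: 1, 2, 3, 6, 7, 9, 14, 18, 21, 42, 63, 126.
Compute 75^d (mod 127) for the divisors d until we hit 1:
75^1 ≡ 75
75^2 ≡ 37
75^3 ≡ 108
75^6 ≡ 107
75^7 ≡ 24
75^9 ≡ 126
75^14 ≡ 68
75^18 ≡ 1
Thus |⟨75⟩| = ord(75) = 18.
Index = |(Z/127Z)^×| / |⟨75⟩| = 126 / 18 = 7.

7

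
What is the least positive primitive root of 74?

φ(74) = φ(2)·φ(37) = 1·36 = 36 = 2^2 · 3^2.
g is a primitive root iff g^(36/q) ≢ 1 (mod 74) for each prime q ∈ {2, 3}.
g = 2: gcd(2, 74) = 2 > 1, not a unit — skip.
g = 3: 3^18 ≡ 1 — hits 1, so not a primitive root.
g = 4: gcd(4, 74) = 2 > 1, not a unit — skip.
g = 5: 5^18 ≡ 73; 5^12 ≡ 47 — none is 1, so 5 is a primitive root.
So 5 is the smallest generator of (Z/74Z)^×.

5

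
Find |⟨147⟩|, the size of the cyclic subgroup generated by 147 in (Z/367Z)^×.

Since 147 ∈ (Z/367Z)^×, its order divides φ(367) = 367 − 1 = 366 = 2 · 3 · 61.
Divisors of 366: 1, 2, 3, 6, 61, 122, 183, 366.
Evaluate successive powers at the divisors of 366:
147^1 ≡ 147
147^2 ≡ 323
147^3 ≡ 138
147^6 ≡ 327
147^61 ≡ 366
147^122 ≡ 1
The smallest such exponent is 122, so the order of 147 is 122.

122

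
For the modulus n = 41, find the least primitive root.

6

φ(41) = 41 − 1 = 40 = 2^3 · 5.
Test candidates g = 2, 3, … against the prime factors q ∈ {2, 5} of φ(41): g is a generator iff g^(40/q) ≢ 1 for every such q.
g = 2: 2^20 ≡ 1 — hits 1, so not a primitive root.
g = 3: 3^20 ≡ 40; 3^8 ≡ 1 — hits 1, so not a primitive root.
g = 4: 4^20 ≡ 1 — hits 1, so not a primitive root.
g = 5: 5^20 ≡ 1 — hits 1, so not a primitive root.
g = 6: 6^20 ≡ 40; 6^8 ≡ 10 — none is 1, so 6 is a primitive root.
Hence the least primitive root of 41 is 6.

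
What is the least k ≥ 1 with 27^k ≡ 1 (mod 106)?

Since 27 ∈ (Z/106Z)^×, its order divides φ(106) = φ(2)·φ(53) = 1·52 = 52 = 2^2 · 13.
Divisors of 52: 1, 2, 4, 13, 26, 52.
Test each divisor d:
27^1 ≡ 27 (mod 106)
27^2 ≡ 93 (mod 106)
27^4 ≡ 63 (mod 106)
27^13 ≡ 23 (mod 106)
27^26 ≡ 105 (mod 106)
27^52 ≡ 1 (mod 106) ✓
So ord_106(27) = 52.

52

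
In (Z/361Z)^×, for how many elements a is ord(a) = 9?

6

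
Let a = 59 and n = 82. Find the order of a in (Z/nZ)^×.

5

By Lagrange's theorem, ord_82(59) divides φ(82) = φ(2)·φ(41) = 1·40 = 40 = 2^3 · 5.
Divisors of 40: 1, 2, 4, 5, 8, 10, 20, 40.
Check 59^d mod 82 for each divisor in increasing order:
59^1 ≡ 59 (mod 82)
59^2 ≡ 37 (mod 82)
59^4 ≡ 57 (mod 82)
59^5 ≡ 1 (mod 82) ✓
Therefore the multiplicative order of 59 modulo 82 is 5.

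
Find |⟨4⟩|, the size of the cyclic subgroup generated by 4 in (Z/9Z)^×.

3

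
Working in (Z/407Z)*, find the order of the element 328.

180

By Lagrange's theorem, ord_407(328) divides φ(407) = φ(11·37) = (11−1)·(37−1) = 10·36 = 360 = 2^3 · 3^2 · 5.
Divisors of 360: 1, 2, 3, 4, 5, 6, 8, 9, 10, 12, 15, 18, 20, 24, 30, 36, 40, 45, 60, 72, 90, 120, 180, 360.
Test each divisor d:
328^1 ≡ 328
328^2 ≡ 136
328^3 ≡ 245
328^4 ≡ 181
328^5 ≡ 353
328^6 ≡ 196
328^8 ≡ 201
328^9 ≡ 401
328^10 ≡ 67
328^12 ≡ 158
328^15 ≡ 45
328^18 ≡ 36
328^20 ≡ 12
328^24 ≡ 137
328^30 ≡ 397
328^36 ≡ 75
328^40 ≡ 144
328^45 ≡ 364
328^60 ≡ 100
328^72 ≡ 334
328^90 ≡ 221
328^120 ≡ 232
328^180 ≡ 1
The smallest such exponent is 180, so the order of 328 is 180.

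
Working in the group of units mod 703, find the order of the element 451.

18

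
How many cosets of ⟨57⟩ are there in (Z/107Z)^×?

Since 57 ∈ (Z/107Z)^×, its order divides φ(107) = 107 − 1 = 106 = 2 · 53.
Divisors of 106: 1, 2, 53, 106.
Evaluate successive powers at the divisors of 106:
57^1 ≡ 57 (mod 107)
57^2 ≡ 39 (mod 107)
57^53 ≡ 1 (mod 107) ✓
The order of 57 is 53, so the subgroup it generates has 53 elements.
The index is φ(107) / ord(57) = 106 / 53 = 2.

2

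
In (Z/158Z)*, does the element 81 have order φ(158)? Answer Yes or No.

No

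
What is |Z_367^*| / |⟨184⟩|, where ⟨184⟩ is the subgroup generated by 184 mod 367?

2

By Lagrange's theorem, ord_367(184) divides φ(367) = 367 − 1 = 366 = 2 · 3 · 61.
Divisors of 366: 1, 2, 3, 6, 61, 122, 183, 366.
Test each divisor d:
184^1 ≡ 184 (mod 367)
184^2 ≡ 92 (mod 367)
184^3 ≡ 46 (mod 367)
184^6 ≡ 281 (mod 367)
184^61 ≡ 283 (mod 367)
184^122 ≡ 83 (mod 367)
184^183 ≡ 1 (mod 367) ✓
The order of 184 is 183, so the subgroup it generates has 183 elements.
Index = |(Z/367Z)^×| / |⟨184⟩| = 366 / 183 = 2.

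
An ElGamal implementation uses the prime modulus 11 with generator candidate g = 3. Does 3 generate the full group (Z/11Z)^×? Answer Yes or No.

φ(11) = 11 − 1 = 10 = 2 · 5.
An element g generates (Z/11Z)^× iff g^(10/q) ≢ 1 (mod 11) for each prime q ∈ {2, 5}.
3^5 ≡ 1 (mod 11)  [q = 2: ≡ 1 ✗]
3^2 ≡ 9 (mod 11)  [q = 5: ≢ 1 ✓]
The check at q = 2 fails, so 3 generates a proper subgroup.

No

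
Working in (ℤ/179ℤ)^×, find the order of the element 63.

ord(63) | φ(179) = 179 − 1 = 178 = 2 · 89.
Divisors of 178: 1, 2, 89, 178.
Check 63^d mod 179 for each divisor in increasing order:
63^1 ≡ 63 (mod 179)
63^2 ≡ 31 (mod 179)
63^89 ≡ 178 (mod 179)
63^178 ≡ 1 (mod 179) ✓
Therefore the multiplicative order of 63 modulo 179 is 178.

178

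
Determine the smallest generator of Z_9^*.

φ(9) = φ(3^2) = 3·(3−1) = 6 = 2 · 3.
g is a primitive root iff g^(6/q) ≢ 1 (mod 9) for each prime q ∈ {2, 3}.
g = 2: 2^3 ≡ 8; 2^2 ≡ 4 — none is 1, so 2 is a primitive root.
The smallest primitive root modulo 9 is 2.

2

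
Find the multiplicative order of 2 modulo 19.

18

ord(2) | φ(19) = 19 − 1 = 18 = 2 · 3^2.
Divisors of 18: 1, 2, 3, 6, 9, 18.
Evaluate successive powers at the divisors of 18:
2^1 ≡ 2 (mod 19)
2^2 ≡ 4 (mod 19)
2^3 ≡ 8 (mod 19)
2^6 ≡ 7 (mod 19)
2^9 ≡ 18 (mod 19)
2^18 ≡ 1 (mod 19) ✓
Therefore the multiplicative order of 2 modulo 19 is 18.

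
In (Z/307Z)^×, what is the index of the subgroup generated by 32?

The order of 32 must divide φ(307) = 307 − 1 = 306 = 2 · 3^2 · 17.
Divisors of 306: 1, 2, 3, 6, 9, 17, 18, 34, 51, 102, 153, 306.
Compute 32^d (mod 307) for the divisors d until we hit 1:
32^1 ≡ 32 (mod 307)
32^2 ≡ 103 (mod 307)
32^3 ≡ 226 (mod 307)
32^6 ≡ 114 (mod 307)
32^9 ≡ 283 (mod 307)
32^17 ≡ 18 (mod 307)
32^18 ≡ 269 (mod 307)
32^34 ≡ 17 (mod 307)
32^51 ≡ 306 (mod 307)
32^102 ≡ 1 (mod 307) ✓
So ord_307(32) = 102, hence |⟨32⟩| = 102.
[(Z/307Z)^× : ⟨32⟩] = 306/102 = 3.

3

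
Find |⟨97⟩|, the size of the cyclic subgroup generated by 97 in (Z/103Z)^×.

Since 97 ∈ (Z/103Z)^×, its order divides φ(103) = 103 − 1 = 102 = 2 · 3 · 17.
Divisors of 102: 1, 2, 3, 6, 17, 34, 51, 102.
Compute 97^d (mod 103) for the divisors d until we hit 1:
97^1 ≡ 97
97^2 ≡ 36
97^3 ≡ 93
97^6 ≡ 100
97^17 ≡ 56
97^34 ≡ 46
97^51 ≡ 1
Therefore the multiplicative order of 97 modulo 103 is 51.

51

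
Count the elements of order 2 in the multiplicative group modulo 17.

φ(17) = 17 − 1 = 16 = 2^4.
In a cyclic group of order 16, there are φ(d) elements of order d for each divisor d of 16, and zero for non-divisors.
2 | 16, and φ(2) = 2 − 1 = 1.

1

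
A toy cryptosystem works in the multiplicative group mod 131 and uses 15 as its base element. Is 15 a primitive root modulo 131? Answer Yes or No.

φ(131) = 131 − 1 = 130 = 2 · 5 · 13.
It suffices to check that the order of 15 is not a proper divisor of 130: compute 15^(130/q) for q ∈ {2, 5, 13}.
15^65 ≡ 1 (mod 131)  [q = 2: ≡ 1 ✗]
15^26 ≡ 61 (mod 131)  [q = 5: ≢ 1 ✓]
15^10 ≡ 107 (mod 131)  [q = 13: ≢ 1 ✓]
15^65 ≡ 1 shows ord(15) | 65, strictly less than φ(131); not a primitive root.

No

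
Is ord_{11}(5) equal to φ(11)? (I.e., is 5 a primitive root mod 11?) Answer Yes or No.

φ(11) = 11 − 1 = 10 = 2 · 5.
An element g generates (Z/11Z)^× iff g^(10/q) ≢ 1 (mod 11) for each prime q ∈ {2, 5}.
5^5 ≡ 1 (mod 11)  [q = 2: ≡ 1 ✗]
5^2 ≡ 3 (mod 11)  [q = 5: ≢ 1 ✓]
Since 5^5 ≡ 1, the order of 5 divides 5 < 10, so 5 is not a primitive root.

No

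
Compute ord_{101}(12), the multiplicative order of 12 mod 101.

100

ord(12) | φ(101) = 101 − 1 = 100 = 2^2 · 5^2.
Divisors of 100: 1, 2, 4, 5, 10, 20, 25, 50, 100.
Check 12^d mod 101 for each divisor in increasing order:
12^1 ≡ 12 (mod 101)
12^2 ≡ 43 (mod 101)
12^4 ≡ 31 (mod 101)
12^5 ≡ 69 (mod 101)
12^10 ≡ 14 (mod 101)
12^20 ≡ 95 (mod 101)
12^25 ≡ 91 (mod 101)
12^50 ≡ 100 (mod 101)
12^100 ≡ 1 (mod 101) ✓
Therefore the multiplicative order of 12 modulo 101 is 100.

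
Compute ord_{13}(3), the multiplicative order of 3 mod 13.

3

ord(3) | φ(13) = 13 − 1 = 12 = 2^2 · 3.
Divisors of 12: 1, 2, 3, 4, 6, 12.
Compute 3^d (mod 13) for the divisors d until we hit 1:
3^1 ≡ 3 (mod 13)
3^2 ≡ 9 (mod 13)
3^3 ≡ 1 (mod 13) ✓
The smallest such exponent is 3, so the order of 3 is 3.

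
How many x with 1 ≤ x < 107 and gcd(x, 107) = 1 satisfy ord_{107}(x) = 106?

52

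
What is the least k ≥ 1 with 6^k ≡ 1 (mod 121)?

ord(6) | φ(121) = φ(11^2) = 11·(11−1) = 110 = 2 · 5 · 11.
Divisors of 110: 1, 2, 5, 10, 11, 22, 55, 110.
Check 6^d mod 121 for each divisor in increasing order:
6^1 ≡ 6 (mod 121)
6^2 ≡ 36 (mod 121)
6^5 ≡ 32 (mod 121)
6^10 ≡ 56 (mod 121)
6^11 ≡ 94 (mod 121)
6^22 ≡ 3 (mod 121)
6^55 ≡ 120 (mod 121)
6^110 ≡ 1 (mod 121) ✓
Hence ord(6) = 110.

110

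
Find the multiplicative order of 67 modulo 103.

102

By Lagrange's theorem, ord_103(67) divides φ(103) = 103 − 1 = 102 = 2 · 3 · 17.
Divisors of 102: 1, 2, 3, 6, 17, 34, 51, 102.
Evaluate successive powers at the divisors of 102:
67^1 ≡ 67
67^2 ≡ 60
67^3 ≡ 3
67^6 ≡ 9
67^17 ≡ 57
67^34 ≡ 56
67^51 ≡ 102
67^102 ≡ 1
So ord_103(67) = 102.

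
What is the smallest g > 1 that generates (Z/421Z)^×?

2

φ(421) = 421 − 1 = 420 = 2^2 · 3 · 5 · 7.
g is a primitive root iff g^(420/q) ≢ 1 (mod 421) for each prime q ∈ {2, 3, 5, 7}.
g = 2: 2^210 ≡ 420; 2^140 ≡ 400; 2^84 ≡ 279; 2^60 ≡ 370 — none is 1, so 2 is a primitive root.
Hence the least primitive root of 421 is 2.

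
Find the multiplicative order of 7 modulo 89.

88

The order of 7 must divide φ(89) = 89 − 1 = 88 = 2^3 · 11.
Divisors of 88: 1, 2, 4, 8, 11, 22, 44, 88.
Evaluate successive powers at the divisors of 88:
7^1 ≡ 7 (mod 89)
7^2 ≡ 49 (mod 89)
7^4 ≡ 87 (mod 89)
7^8 ≡ 4 (mod 89)
7^11 ≡ 37 (mod 89)
7^22 ≡ 34 (mod 89)
7^44 ≡ 88 (mod 89)
7^88 ≡ 1 (mod 89) ✓
Hence ord(7) = 88.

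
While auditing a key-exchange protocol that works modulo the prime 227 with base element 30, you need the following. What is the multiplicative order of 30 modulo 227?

By Lagrange's theorem, ord_227(30) divides φ(227) = 227 − 1 = 226 = 2 · 113.
Divisors of 226: 1, 2, 113, 226.
Compute 30^d (mod 227) for the divisors d until we hit 1:
30^1 ≡ 30
30^2 ≡ 219
30^113 ≡ 1
Hence ord(30) = 113.

113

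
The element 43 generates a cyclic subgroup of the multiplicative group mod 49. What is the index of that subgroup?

6

By Lagrange's theorem, ord_49(43) divides φ(49) = φ(7^2) = 7·(7−1) = 42 = 2 · 3 · 7.
Divisors of 42: 1, 2, 3, 6, 7, 14, 21, 42.
Evaluate successive powers at the divisors of 42:
43^1 ≡ 43
43^2 ≡ 36
43^3 ≡ 29
43^6 ≡ 8
43^7 ≡ 1
So ord_49(43) = 7, hence |⟨43⟩| = 7.
[(Z/49Z)^× : ⟨43⟩] = 42/7 = 6.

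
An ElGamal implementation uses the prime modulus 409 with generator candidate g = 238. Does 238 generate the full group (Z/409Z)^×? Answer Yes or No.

φ(409) = 409 − 1 = 408 = 2^3 · 3 · 17.
An element g generates (Z/409Z)^× iff g^(408/q) ≢ 1 (mod 409) for each prime q ∈ {2, 3, 17}.
238^204 ≡ 408 (mod 409)  [q = 2: ≢ 1 ✓]
238^136 ≡ 355 (mod 409)  [q = 3: ≢ 1 ✓]
238^24 ≡ 262 (mod 409)  [q = 17: ≢ 1 ✓]
Every test exponent gives a nontrivial residue, hence 238 generates the full group.

Yes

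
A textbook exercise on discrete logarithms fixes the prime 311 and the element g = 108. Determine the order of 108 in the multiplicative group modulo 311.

155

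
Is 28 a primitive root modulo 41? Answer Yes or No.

Yes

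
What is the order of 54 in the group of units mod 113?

112

ord(54) | φ(113) = 113 − 1 = 112 = 2^4 · 7.
Divisors of 112: 1, 2, 4, 7, 8, 14, 16, 28, 56, 112.
Compute 54^d (mod 113) for the divisors d until we hit 1:
54^1 ≡ 54 (mod 113)
54^2 ≡ 91 (mod 113)
54^4 ≡ 32 (mod 113)
54^7 ≡ 65 (mod 113)
54^8 ≡ 7 (mod 113)
54^14 ≡ 44 (mod 113)
54^16 ≡ 49 (mod 113)
54^28 ≡ 15 (mod 113)
54^56 ≡ 112 (mod 113)
54^112 ≡ 1 (mod 113) ✓
Hence ord(54) = 112.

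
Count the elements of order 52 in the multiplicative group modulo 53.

24

φ(53) = 53 − 1 = 52 = 2^2 · 13.
In a cyclic group of order 52, there are φ(d) elements of order d for each divisor d of 52, and zero for non-divisors.
52 = 2^2 · 13 divides 52, and φ(52) = 24.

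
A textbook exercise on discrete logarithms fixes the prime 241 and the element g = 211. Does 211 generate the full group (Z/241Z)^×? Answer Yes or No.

φ(241) = 241 − 1 = 240 = 2^4 · 3 · 5.
It suffices to check that the order of 211 is not a proper divisor of 240: compute 211^(240/q) for q ∈ {2, 3, 5}.
211^120 ≡ 1 (mod 241)  [q = 2: ≡ 1 ✗]
211^80 ≡ 1 (mod 241)  [q = 3: ≡ 1 ✗]
211^48 ≡ 1 (mod 241)  [q = 5: ≡ 1 ✗]
The check at q = 2 fails, so 211 generates a proper subgroup.

No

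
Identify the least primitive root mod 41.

6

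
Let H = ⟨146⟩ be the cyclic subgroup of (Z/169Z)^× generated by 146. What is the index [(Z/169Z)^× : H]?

By Lagrange's theorem, ord_169(146) divides φ(169) = φ(13^2) = 13·(13−1) = 156 = 2^2 · 3 · 13.
Divisors of 156: 1, 2, 3, 4, 6, 12, 13, 26, 39, 52, 78, 156.
Test each divisor d:
146^1 ≡ 146 (mod 169)
146^2 ≡ 22 (mod 169)
146^3 ≡ 1 (mod 169) ✓
The order of 146 is 3, so the subgroup it generates has 3 elements.
The index is φ(169) / ord(146) = 156 / 3 = 52.

52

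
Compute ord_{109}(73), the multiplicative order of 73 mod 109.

27

ord(73) | φ(109) = 109 − 1 = 108 = 2^2 · 3^3.
Divisors of 108: 1, 2, 3, 4, 6, 9, 12, 18, 27, 36, 54, 108.
Compute 73^d (mod 109) for the divisors d until we hit 1:
73^1 ≡ 73
73^2 ≡ 97
73^3 ≡ 105
73^4 ≡ 35
73^6 ≡ 16
73^9 ≡ 45
73^12 ≡ 38
73^18 ≡ 63
73^27 ≡ 1
Therefore the multiplicative order of 73 modulo 109 is 27.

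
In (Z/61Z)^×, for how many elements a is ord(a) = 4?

2

φ(61) = 61 − 1 = 60 = 2^2 · 3 · 5.
(Z/61Z)^× is cyclic (|G| = 60); a cyclic group of order m has exactly φ(d) elements of each order d | m, and none otherwise.
4 = 2^2 divides 60, and φ(4) = 2.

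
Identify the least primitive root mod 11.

2

φ(11) = 11 − 1 = 10 = 2 · 5.
g is a primitive root iff g^(10/q) ≢ 1 (mod 11) for each prime q ∈ {2, 5}.
g = 2: 2^5 ≡ 10; 2^2 ≡ 4 — none is 1, so 2 is a primitive root.
The smallest primitive root modulo 11 is 2.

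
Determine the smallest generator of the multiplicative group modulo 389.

2

φ(389) = 389 − 1 = 388 = 2^2 · 97.
Test candidates g = 2, 3, … against the prime factors q ∈ {2, 97} of φ(389): g is a generator iff g^(388/q) ≢ 1 for every such q.
g = 2: 2^194 ≡ 388; 2^4 ≡ 16 — none is 1, so 2 is a primitive root.
Hence the least primitive root of 389 is 2.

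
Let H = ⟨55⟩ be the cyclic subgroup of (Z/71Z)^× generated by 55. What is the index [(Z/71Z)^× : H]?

ord(55) | φ(71) = 71 − 1 = 70 = 2 · 5 · 7.
Divisors of 70: 1, 2, 5, 7, 10, 14, 35, 70.
Check 55^d mod 71 for each divisor in increasing order:
55^1 ≡ 55 (mod 71)
55^2 ≡ 43 (mod 71)
55^5 ≡ 23 (mod 71)
55^7 ≡ 66 (mod 71)
55^10 ≡ 32 (mod 71)
55^14 ≡ 25 (mod 71)
55^35 ≡ 70 (mod 71)
55^70 ≡ 1 (mod 71) ✓
The order of 55 is 70, so the subgroup it generates has 70 elements.
The index is φ(71) / ord(55) = 70 / 70 = 1.

1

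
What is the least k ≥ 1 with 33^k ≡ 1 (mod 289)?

The order of 33 must divide φ(289) = φ(17^2) = 17·(17−1) = 272 = 2^4 · 17.
Divisors of 272: 1, 2, 4, 8, 16, 17, 34, 68, 136, 272.
Compute 33^d (mod 289) for the divisors d until we hit 1:
33^1 ≡ 33 (mod 289)
33^2 ≡ 222 (mod 289)
33^4 ≡ 154 (mod 289)
33^8 ≡ 18 (mod 289)
33^16 ≡ 35 (mod 289)
33^17 ≡ 288 (mod 289)
33^34 ≡ 1 (mod 289) ✓
So ord_289(33) = 34.

34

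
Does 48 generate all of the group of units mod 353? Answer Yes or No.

Yes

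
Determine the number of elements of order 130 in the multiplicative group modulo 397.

0

φ(397) = 397 − 1 = 396 = 2^2 · 3^2 · 11.
Since (Z/397Z)^× is cyclic of order 396, the number of elements of order d is φ(d) when d | 396 and 0 otherwise.
Here 396 is not a multiple of 130, so there are no elements of order 130.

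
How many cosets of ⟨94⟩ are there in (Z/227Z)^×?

1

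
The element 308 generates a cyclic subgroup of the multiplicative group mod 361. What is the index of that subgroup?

2

The order of 308 must divide φ(361) = φ(19^2) = 19·(19−1) = 342 = 2 · 3^2 · 19.
Divisors of 342: 1, 2, 3, 6, 9, 18, 19, 38, 57, 114, 171, 342.
Evaluate successive powers at the divisors of 342:
308^1 ≡ 308 (mod 361)
308^2 ≡ 282 (mod 361)
308^3 ≡ 216 (mod 361)
308^6 ≡ 87 (mod 361)
308^9 ≡ 20 (mod 361)
308^18 ≡ 39 (mod 361)
308^19 ≡ 99 (mod 361)
308^38 ≡ 54 (mod 361)
308^57 ≡ 292 (mod 361)
308^114 ≡ 68 (mod 361)
308^171 ≡ 1 (mod 361) ✓
The order of 308 is 171, so the subgroup it generates has 171 elements.
[(Z/361Z)^× : ⟨308⟩] = 342/171 = 2.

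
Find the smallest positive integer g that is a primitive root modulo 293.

2

φ(293) = 293 − 1 = 292 = 2^2 · 73.
g is a primitive root iff g^(292/q) ≢ 1 (mod 293) for each prime q ∈ {2, 73}.
g = 2: 2^146 ≡ 292; 2^4 ≡ 16 — none is 1, so 2 is a primitive root.
So 2 is the smallest generator of (Z/293Z)^×.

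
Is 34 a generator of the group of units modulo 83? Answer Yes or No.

Yes

φ(83) = 83 − 1 = 82 = 2 · 41.
Test 34^(82/q) mod 83 for each prime factor q of 82:
34^41 ≡ 82 (mod 83)  [q = 2: ≢ 1 ✓]
34^2 ≡ 77 (mod 83)  [q = 41: ≢ 1 ✓]
Every test exponent gives a nontrivial residue, hence 34 generates the full group.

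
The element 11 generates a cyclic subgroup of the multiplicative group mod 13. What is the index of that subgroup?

Since 11 ∈ (Z/13Z)^×, its order divides φ(13) = 13 − 1 = 12 = 2^2 · 3.
Divisors of 12: 1, 2, 3, 4, 6, 12.
Test each divisor d:
11^1 ≡ 11 (mod 13)
11^2 ≡ 4 (mod 13)
11^3 ≡ 5 (mod 13)
11^4 ≡ 3 (mod 13)
11^6 ≡ 12 (mod 13)
11^12 ≡ 1 (mod 13) ✓
The order of 11 is 12, so the subgroup it generates has 12 elements.
The index is φ(13) / ord(11) = 12 / 12 = 1.

1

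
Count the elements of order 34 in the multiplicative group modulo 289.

16

φ(289) = φ(17^2) = 17·(17−1) = 272 = 2^4 · 17.
Since (Z/289Z)^× is cyclic of order 272, the number of elements of order d is φ(d) when d | 272 and 0 otherwise.
34 = 2 · 17 divides 272, and φ(34) = 16.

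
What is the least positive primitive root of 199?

3

φ(199) = 199 − 1 = 198 = 2 · 3^2 · 11.
g is a primitive root iff g^(198/q) ≢ 1 (mod 199) for each prime q ∈ {2, 3, 11}.
g = 2: 2^99 ≡ 1 — hits 1, so not a primitive root.
g = 3: 3^99 ≡ 198; 3^66 ≡ 106; 3^18 ≡ 125 — none is 1, so 3 is a primitive root.
So 3 is the smallest generator of (Z/199Z)^×.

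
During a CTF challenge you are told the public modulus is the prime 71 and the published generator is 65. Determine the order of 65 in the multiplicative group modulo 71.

70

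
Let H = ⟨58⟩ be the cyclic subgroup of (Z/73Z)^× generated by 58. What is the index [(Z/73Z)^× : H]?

1

The order of 58 must divide φ(73) = 73 − 1 = 72 = 2^3 · 3^2.
Divisors of 72: 1, 2, 3, 4, 6, 8, 9, 12, 18, 24, 36, 72.
Check 58^d mod 73 for each divisor in increasing order:
58^1 ≡ 58 (mod 73)
58^2 ≡ 6 (mod 73)
58^3 ≡ 56 (mod 73)
58^4 ≡ 36 (mod 73)
58^6 ≡ 70 (mod 73)
58^8 ≡ 55 (mod 73)
58^9 ≡ 51 (mod 73)
58^12 ≡ 9 (mod 73)
58^18 ≡ 46 (mod 73)
58^24 ≡ 8 (mod 73)
58^36 ≡ 72 (mod 73)
58^72 ≡ 1 (mod 73) ✓
So ord_73(58) = 72, hence |⟨58⟩| = 72.
The index is φ(73) / ord(58) = 72 / 72 = 1.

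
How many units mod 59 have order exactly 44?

0

φ(59) = 59 − 1 = 58 = 2 · 29.
(Z/59Z)^× is cyclic (|G| = 58); a cyclic group of order m has exactly φ(d) elements of each order d | m, and none otherwise.
Since 44 ∤ 58, the count is 0.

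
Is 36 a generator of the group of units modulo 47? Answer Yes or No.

No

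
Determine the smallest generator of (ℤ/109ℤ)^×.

6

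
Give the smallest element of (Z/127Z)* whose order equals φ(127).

φ(127) = 127 − 1 = 126 = 2 · 3^2 · 7.
g is a primitive root iff g^(126/q) ≢ 1 (mod 127) for each prime q ∈ {2, 3, 7}.
g = 2: 2^63 ≡ 1 — hits 1, so not a primitive root.
g = 3: 3^63 ≡ 126; 3^42 ≡ 107; 3^18 ≡ 4 — none is 1, so 3 is a primitive root.
Hence the least primitive root of 127 is 3.

3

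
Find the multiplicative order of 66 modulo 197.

196

The order of 66 must divide φ(197) = 197 − 1 = 196 = 2^2 · 7^2.
Divisors of 196: 1, 2, 4, 7, 14, 28, 49, 98, 196.
Test each divisor d:
66^1 ≡ 66
66^2 ≡ 22
66^4 ≡ 90
66^7 ≡ 69
66^14 ≡ 33
66^28 ≡ 104
66^49 ≡ 14
66^98 ≡ 196
66^196 ≡ 1
So ord_197(66) = 196.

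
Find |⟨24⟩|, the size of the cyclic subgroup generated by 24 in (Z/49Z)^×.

42

By Lagrange's theorem, ord_49(24) divides φ(49) = φ(7^2) = 7·(7−1) = 42 = 2 · 3 · 7.
Divisors of 42: 1, 2, 3, 6, 7, 14, 21, 42.
Compute 24^d (mod 49) for the divisors d until we hit 1:
24^1 ≡ 24 (mod 49)
24^2 ≡ 37 (mod 49)
24^3 ≡ 6 (mod 49)
24^6 ≡ 36 (mod 49)
24^7 ≡ 31 (mod 49)
24^14 ≡ 30 (mod 49)
24^21 ≡ 48 (mod 49)
24^42 ≡ 1 (mod 49) ✓
Therefore the multiplicative order of 24 modulo 49 is 42.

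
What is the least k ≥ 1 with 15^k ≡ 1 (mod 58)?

28

ord(15) | φ(58) = φ(2)·φ(29) = 1·28 = 28 = 2^2 · 7.
Divisors of 28: 1, 2, 4, 7, 14, 28.
Check 15^d mod 58 for each divisor in increasing order:
15^1 ≡ 15
15^2 ≡ 51
15^4 ≡ 49
15^7 ≡ 17
15^14 ≡ 57
15^28 ≡ 1
Hence ord(15) = 28.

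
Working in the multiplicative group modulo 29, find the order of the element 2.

28

Since 2 ∈ (Z/29Z)^×, its order divides φ(29) = 29 − 1 = 28 = 2^2 · 7.
Divisors of 28: 1, 2, 4, 7, 14, 28.
Test each divisor d:
2^1 ≡ 2 (mod 29)
2^2 ≡ 4 (mod 29)
2^4 ≡ 16 (mod 29)
2^7 ≡ 12 (mod 29)
2^14 ≡ 28 (mod 29)
2^28 ≡ 1 (mod 29) ✓
Hence ord(2) = 28.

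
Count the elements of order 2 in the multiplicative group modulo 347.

1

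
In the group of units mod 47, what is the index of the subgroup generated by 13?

1

ord(13) | φ(47) = 47 − 1 = 46 = 2 · 23.
Divisors of 46: 1, 2, 23, 46.
Evaluate successive powers at the divisors of 46:
13^1 ≡ 13 (mod 47)
13^2 ≡ 28 (mod 47)
13^23 ≡ 46 (mod 47)
13^46 ≡ 1 (mod 47) ✓
The order of 13 is 46, so the subgroup it generates has 46 elements.
Index = |(Z/47Z)^×| / |⟨13⟩| = 46 / 46 = 1.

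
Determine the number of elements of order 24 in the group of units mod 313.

8

φ(313) = 313 − 1 = 312 = 2^3 · 3 · 13.
(Z/313Z)^× is cyclic (|G| = 312); a cyclic group of order m has exactly φ(d) elements of each order d | m, and none otherwise.
24 = 2^3 · 3 divides 312, and φ(24) = 8.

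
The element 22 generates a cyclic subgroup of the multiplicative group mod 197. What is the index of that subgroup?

2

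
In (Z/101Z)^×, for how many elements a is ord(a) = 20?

φ(101) = 101 − 1 = 100 = 2^2 · 5^2.
Since (Z/101Z)^× is cyclic of order 100, the number of elements of order d is φ(d) when d | 100 and 0 otherwise.
20 = 2^2 · 5 divides 100, and φ(20) = 8.

8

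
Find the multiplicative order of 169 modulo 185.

18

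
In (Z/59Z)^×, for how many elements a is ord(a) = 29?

28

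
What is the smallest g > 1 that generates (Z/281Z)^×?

3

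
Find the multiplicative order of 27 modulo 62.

By Lagrange's theorem, ord_62(27) divides φ(62) = φ(2)·φ(31) = 1·30 = 30 = 2 · 3 · 5.
Divisors of 30: 1, 2, 3, 5, 6, 10, 15, 30.
Test each divisor d:
27^1 ≡ 27 (mod 62)
27^2 ≡ 47 (mod 62)
27^3 ≡ 29 (mod 62)
27^5 ≡ 61 (mod 62)
27^6 ≡ 35 (mod 62)
27^10 ≡ 1 (mod 62) ✓
Hence ord(27) = 10.

10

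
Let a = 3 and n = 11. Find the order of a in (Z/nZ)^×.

ord(3) | φ(11) = 11 − 1 = 10 = 2 · 5.
Divisors of 10: 1, 2, 5, 10.
Evaluate successive powers at the divisors of 10:
3^1 ≡ 3 (mod 11)
3^2 ≡ 9 (mod 11)
3^5 ≡ 1 (mod 11) ✓
Hence ord(3) = 5.

5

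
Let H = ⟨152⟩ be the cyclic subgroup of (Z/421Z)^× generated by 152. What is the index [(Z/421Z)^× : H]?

60

By Lagrange's theorem, ord_421(152) divides φ(421) = 421 − 1 = 420 = 2^2 · 3 · 5 · 7.
Divisors of 420: 1, 2, 3, 4, 5, 6, 7, 10, 12, 14, 15, 20, 21, 28, 30, 35, 42, 60, 70, 84, 105, 140, 210, 420.
Evaluate successive powers at the divisors of 420:
152^1 ≡ 152
152^2 ≡ 370
152^3 ≡ 247
152^4 ≡ 75
152^5 ≡ 33
152^6 ≡ 385
152^7 ≡ 1
So ord_421(152) = 7, hence |⟨152⟩| = 7.
Index = |(Z/421Z)^×| / |⟨152⟩| = 420 / 7 = 60.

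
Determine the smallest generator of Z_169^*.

2

φ(169) = φ(13^2) = 13·(13−1) = 156 = 2^2 · 3 · 13.
Test candidates g = 2, 3, … against the prime factors q ∈ {2, 3, 13} of φ(169): g is a generator iff g^(156/q) ≢ 1 for every such q.
g = 2: 2^78 ≡ 168; 2^52 ≡ 146; 2^12 ≡ 40 — none is 1, so 2 is a primitive root.
So 2 is the smallest generator of (Z/169Z)^×.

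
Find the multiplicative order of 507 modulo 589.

The order of 507 must divide φ(589) = φ(19·31) = (19−1)·(31−1) = 18·30 = 540 = 2^2 · 3^3 · 5.
Divisors of 540: 1, 2, 3, 4, 5, 6, 9, 10, 12, 15, 18, 20, 27, 30, 36, 45, 54, 60, 90, 108, 135, 180, 270, 540.
Compute 507^d (mod 589) for the divisors d until we hit 1:
507^1 ≡ 507
507^2 ≡ 245
507^3 ≡ 525
507^4 ≡ 536
507^5 ≡ 223
507^6 ≡ 562
507^9 ≡ 550
507^10 ≡ 253
507^12 ≡ 140
507^15 ≡ 464
507^18 ≡ 343
507^20 ≡ 397
507^27 ≡ 170
507^30 ≡ 311
507^36 ≡ 438
507^45 ≡ 588
507^54 ≡ 39
507^60 ≡ 125
507^90 ≡ 1
So ord_589(507) = 90.

90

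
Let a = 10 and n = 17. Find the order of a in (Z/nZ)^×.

Since 10 ∈ (Z/17Z)^×, its order divides φ(17) = 17 − 1 = 16 = 2^4.
Divisors of 16: 1, 2, 4, 8, 16.
Check 10^d mod 17 for each divisor in increasing order:
10^1 ≡ 10
10^2 ≡ 15
10^4 ≡ 4
10^8 ≡ 16
10^16 ≡ 1
The smallest such exponent is 16, so the order of 10 is 16.

16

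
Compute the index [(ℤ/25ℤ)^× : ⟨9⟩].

Since 9 ∈ (Z/25Z)^×, its order divides φ(25) = φ(5^2) = 5·(5−1) = 20 = 2^2 · 5.
Divisors of 20: 1, 2, 4, 5, 10, 20.
Test each divisor d:
9^1 ≡ 9
9^2 ≡ 6
9^4 ≡ 11
9^5 ≡ 24
9^10 ≡ 1
Thus |⟨9⟩| = ord(9) = 10.
[(Z/25Z)^× : ⟨9⟩] = 20/10 = 2.

2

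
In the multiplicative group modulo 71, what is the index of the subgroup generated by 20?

The order of 20 must divide φ(71) = 71 − 1 = 70 = 2 · 5 · 7.
Divisors of 70: 1, 2, 5, 7, 10, 14, 35, 70.
Test each divisor d:
20^1 ≡ 20 (mod 71)
20^2 ≡ 45 (mod 71)
20^5 ≡ 30 (mod 71)
20^7 ≡ 1 (mod 71) ✓
Thus |⟨20⟩| = ord(20) = 7.
[(Z/71Z)^× : ⟨20⟩] = 70/7 = 10.

10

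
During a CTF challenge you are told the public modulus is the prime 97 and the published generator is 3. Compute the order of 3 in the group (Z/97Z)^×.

Since 3 ∈ (Z/97Z)^×, its order divides φ(97) = 97 − 1 = 96 = 2^5 · 3.
Divisors of 96: 1, 2, 3, 4, 6, 8, 12, 16, 24, 32, 48, 96.
Check 3^d mod 97 for each divisor in increasing order:
3^1 ≡ 3 (mod 97)
3^2 ≡ 9 (mod 97)
3^3 ≡ 27 (mod 97)
3^4 ≡ 81 (mod 97)
3^6 ≡ 50 (mod 97)
3^8 ≡ 62 (mod 97)
3^12 ≡ 75 (mod 97)
3^16 ≡ 61 (mod 97)
3^24 ≡ 96 (mod 97)
3^32 ≡ 35 (mod 97)
3^48 ≡ 1 (mod 97) ✓
Therefore the multiplicative order of 3 modulo 97 is 48.

48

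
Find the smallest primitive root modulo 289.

3

φ(289) = φ(17^2) = 17·(17−1) = 272 = 2^4 · 17.
Test candidates g = 2, 3, … against the prime factors q ∈ {2, 17} of φ(289): g is a generator iff g^(272/q) ≢ 1 for every such q.
g = 2: 2^136 ≡ 1 — hits 1, so not a primitive root.
g = 3: 3^136 ≡ 288; 3^16 ≡ 171 — none is 1, so 3 is a primitive root.
Hence the least primitive root of 289 is 3.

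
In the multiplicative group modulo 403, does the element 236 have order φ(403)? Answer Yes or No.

403 = 13 · 31 is a product of two distinct odd primes, so (Z/403Z)^× ≅ (Z/13Z)^× × (Z/31Z)^× is not cyclic.
No primitive root modulo 403 exists; in particular 236 is not one.

No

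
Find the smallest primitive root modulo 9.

2

φ(9) = φ(3^2) = 3·(3−1) = 6 = 2 · 3.
g is a primitive root iff g^(6/q) ≢ 1 (mod 9) for each prime q ∈ {2, 3}.
g = 2: 2^3 ≡ 8; 2^2 ≡ 4 — none is 1, so 2 is a primitive root.
The smallest primitive root modulo 9 is 2.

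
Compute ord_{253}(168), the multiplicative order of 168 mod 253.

Since 168 ∈ (Z/253Z)^×, its order divides φ(253) = φ(11·23) = (11−1)·(23−1) = 10·22 = 220 = 2^2 · 5 · 11.
Divisors of 220: 1, 2, 4, 5, 10, 11, 20, 22, 44, 55, 110, 220.
Check 168^d mod 253 for each divisor in increasing order:
168^1 ≡ 168 (mod 253)
168^2 ≡ 141 (mod 253)
168^4 ≡ 147 (mod 253)
168^5 ≡ 155 (mod 253)
168^10 ≡ 243 (mod 253)
168^11 ≡ 91 (mod 253)
168^20 ≡ 100 (mod 253)
168^22 ≡ 185 (mod 253)
168^44 ≡ 70 (mod 253)
168^55 ≡ 45 (mod 253)
168^110 ≡ 1 (mod 253) ✓
So ord_253(168) = 110.

110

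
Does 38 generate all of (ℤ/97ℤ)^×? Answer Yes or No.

φ(97) = 97 − 1 = 96 = 2^5 · 3.
38 is a primitive root mod 97 iff 38^(φ(97)/q) ≢ 1 for every prime q | φ(97), i.e. q ∈ {2, 3}.
38^48 ≡ 96 (mod 97)  [q = 2: ≢ 1 ✓]
38^32 ≡ 35 (mod 97)  [q = 3: ≢ 1 ✓]
All checks pass, so 38 has order 96 and is a primitive root modulo 97.

Yes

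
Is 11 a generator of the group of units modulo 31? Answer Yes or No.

φ(31) = 31 − 1 = 30 = 2 · 3 · 5.
11 is a primitive root mod 31 iff 11^(φ(31)/q) ≢ 1 for every prime q | φ(31), i.e. q ∈ {2, 3, 5}.
11^15 ≡ 30 (mod 31)  [q = 2: ≢ 1 ✓]
11^10 ≡ 5 (mod 31)  [q = 3: ≢ 1 ✓]
11^6 ≡ 4 (mod 31)  [q = 5: ≢ 1 ✓]
Every test exponent gives a nontrivial residue, hence 11 generates the full group.

Yes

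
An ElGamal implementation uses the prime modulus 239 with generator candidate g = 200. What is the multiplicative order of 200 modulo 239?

119

By Lagrange's theorem, ord_239(200) divides φ(239) = 239 − 1 = 238 = 2 · 7 · 17.
Divisors of 238: 1, 2, 7, 14, 17, 34, 119, 238.
Compute 200^d (mod 239) for the divisors d until we hit 1:
200^1 ≡ 200 (mod 239)
200^2 ≡ 87 (mod 239)
200^7 ≡ 128 (mod 239)
200^14 ≡ 132 (mod 239)
200^17 ≡ 10 (mod 239)
200^34 ≡ 100 (mod 239)
200^119 ≡ 1 (mod 239) ✓
Therefore the multiplicative order of 200 modulo 239 is 119.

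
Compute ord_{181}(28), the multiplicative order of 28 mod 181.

180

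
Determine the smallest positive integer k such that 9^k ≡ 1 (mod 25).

By Lagrange's theorem, ord_25(9) divides φ(25) = φ(5^2) = 5·(5−1) = 20 = 2^2 · 5.
Divisors of 20: 1, 2, 4, 5, 10, 20.
Check 9^d mod 25 for each divisor in increasing order:
9^1 ≡ 9 (mod 25)
9^2 ≡ 6 (mod 25)
9^4 ≡ 11 (mod 25)
9^5 ≡ 24 (mod 25)
9^10 ≡ 1 (mod 25) ✓
Therefore the multiplicative order of 9 modulo 25 is 10.

10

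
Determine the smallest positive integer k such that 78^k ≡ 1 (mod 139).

Since 78 ∈ (Z/139Z)^×, its order divides φ(139) = 139 − 1 = 138 = 2 · 3 · 23.
Divisors of 138: 1, 2, 3, 6, 23, 46, 69, 138.
Compute 78^d (mod 139) for the divisors d until we hit 1:
78^1 ≡ 78 (mod 139)
78^2 ≡ 107 (mod 139)
78^3 ≡ 6 (mod 139)
78^6 ≡ 36 (mod 139)
78^23 ≡ 42 (mod 139)
78^46 ≡ 96 (mod 139)
78^69 ≡ 1 (mod 139) ✓
So ord_139(78) = 69.

69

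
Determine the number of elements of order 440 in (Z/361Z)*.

0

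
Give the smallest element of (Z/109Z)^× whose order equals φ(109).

φ(109) = 109 − 1 = 108 = 2^2 · 3^3.
g is a primitive root iff g^(108/q) ≢ 1 (mod 109) for each prime q ∈ {2, 3}.
g = 2: 2^54 ≡ 108; 2^36 ≡ 1 — hits 1, so not a primitive root.
g = 3: 3^54 ≡ 1 — hits 1, so not a primitive root.
g = 4: 4^54 ≡ 1 — hits 1, so not a primitive root.
g = 5: 5^54 ≡ 1 — hits 1, so not a primitive root.
g = 6: 6^54 ≡ 108; 6^36 ≡ 63 — none is 1, so 6 is a primitive root.
So 6 is the smallest generator of (Z/109Z)^×.

6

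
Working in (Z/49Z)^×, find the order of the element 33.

42

ord(33) | φ(49) = φ(7^2) = 7·(7−1) = 42 = 2 · 3 · 7.
Divisors of 42: 1, 2, 3, 6, 7, 14, 21, 42.
Check 33^d mod 49 for each divisor in increasing order:
33^1 ≡ 33 (mod 49)
33^2 ≡ 11 (mod 49)
33^3 ≡ 20 (mod 49)
33^6 ≡ 8 (mod 49)
33^7 ≡ 19 (mod 49)
33^14 ≡ 18 (mod 49)
33^21 ≡ 48 (mod 49)
33^42 ≡ 1 (mod 49) ✓
The smallest such exponent is 42, so the order of 33 is 42.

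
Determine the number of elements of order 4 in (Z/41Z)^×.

φ(41) = 41 − 1 = 40 = 2^3 · 5.
(Z/41Z)^× is cyclic (|G| = 40); a cyclic group of order m has exactly φ(d) elements of each order d | m, and none otherwise.
4 = 2^2 divides 40, and φ(4) = 2.

2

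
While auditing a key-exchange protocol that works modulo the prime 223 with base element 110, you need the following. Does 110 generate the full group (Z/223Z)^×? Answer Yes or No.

No

φ(223) = 223 − 1 = 222 = 2 · 3 · 37.
An element g generates (Z/223Z)^× iff g^(222/q) ≢ 1 (mod 223) for each prime q ∈ {2, 3, 37}.
110^111 ≡ 1 (mod 223)  [q = 2: ≡ 1 ✗]
110^74 ≡ 183 (mod 223)  [q = 3: ≢ 1 ✓]
110^6 ≡ 210 (mod 223)  [q = 37: ≢ 1 ✓]
Since 110^111 ≡ 1, the order of 110 divides 111 < 222, so 110 is not a primitive root.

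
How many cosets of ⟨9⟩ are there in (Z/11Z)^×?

Since 9 ∈ (Z/11Z)^×, its order divides φ(11) = 11 − 1 = 10 = 2 · 5.
Divisors of 10: 1, 2, 5, 10.
Check 9^d mod 11 for each divisor in increasing order:
9^1 ≡ 9 (mod 11)
9^2 ≡ 4 (mod 11)
9^5 ≡ 1 (mod 11) ✓
So ord_11(9) = 5, hence |⟨9⟩| = 5.
Index = |(Z/11Z)^×| / |⟨9⟩| = 10 / 5 = 2.

2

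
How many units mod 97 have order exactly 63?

0

φ(97) = 97 − 1 = 96 = 2^5 · 3.
(Z/97Z)^× is cyclic (|G| = 96); a cyclic group of order m has exactly φ(d) elements of each order d | m, and none otherwise.
63 does not divide 96, so no element of (Z/97Z)^× has order 63.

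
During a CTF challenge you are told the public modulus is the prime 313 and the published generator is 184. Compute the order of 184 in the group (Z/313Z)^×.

104

Since 184 ∈ (Z/313Z)^×, its order divides φ(313) = 313 − 1 = 312 = 2^3 · 3 · 13.
Divisors of 312: 1, 2, 3, 4, 6, 8, 12, 13, 24, 26, 39, 52, 78, 104, 156, 312.
Evaluate successive powers at the divisors of 312:
184^1 ≡ 184 (mod 313)
184^2 ≡ 52 (mod 313)
184^3 ≡ 178 (mod 313)
184^4 ≡ 200 (mod 313)
184^6 ≡ 71 (mod 313)
184^8 ≡ 249 (mod 313)
184^12 ≡ 33 (mod 313)
184^13 ≡ 125 (mod 313)
184^24 ≡ 150 (mod 313)
184^26 ≡ 288 (mod 313)
184^39 ≡ 5 (mod 313)
184^52 ≡ 312 (mod 313)
184^78 ≡ 25 (mod 313)
184^104 ≡ 1 (mod 313) ✓
Therefore the multiplicative order of 184 modulo 313 is 104.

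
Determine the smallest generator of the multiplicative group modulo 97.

5

φ(97) = 97 − 1 = 96 = 2^5 · 3.
Test candidates g = 2, 3, … against the prime factors q ∈ {2, 3} of φ(97): g is a generator iff g^(96/q) ≢ 1 for every such q.
g = 2: 2^48 ≡ 1 — hits 1, so not a primitive root.
g = 3: 3^48 ≡ 1 — hits 1, so not a primitive root.
g = 4: 4^48 ≡ 1 — hits 1, so not a primitive root.
g = 5: 5^48 ≡ 96; 5^32 ≡ 35 — none is 1, so 5 is a primitive root.
The smallest primitive root modulo 97 is 5.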